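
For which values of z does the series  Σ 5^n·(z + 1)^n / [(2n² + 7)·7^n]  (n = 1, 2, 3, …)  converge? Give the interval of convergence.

[-12/5, 2/5]

Ratio test: |a_{n+1}/a_n| = [(2n² + 7)/(2(n+1)² + 7)] · 5/7 → 5/7 as n → ∞.
Hence the series converges for |z + 1| < 1/(5/7) = 7/5, so the radius of convergence is 7/5.
Check z = 2/5: the series is dominated by a constant times Σ 1/n², which converges (p = 2 > 1).
Check z = -12/5: absolute convergence follows by limit comparison with Σ 1/n².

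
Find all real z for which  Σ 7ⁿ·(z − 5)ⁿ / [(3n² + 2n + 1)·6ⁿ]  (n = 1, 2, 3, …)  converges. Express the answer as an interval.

Ratio test: |a_{n+1}/a_n| = [(3n² + 2n + 1)/(3(n+1)² + 2(n+1) + 1)] · 7/6 → 7/6 as n → ∞.
Hence the series converges for |z − 5| < 1/(7/6) = 6/7, so the radius of convergence is 6/7.
Check z = 41/7: the terms are on the order of 1/n², so the series converges absolutely by comparison with the p-series (p = 2 > 1).
When z = 29/7, absolute convergence follows by limit comparison with Σ 1/n².

[29/7, 41/7]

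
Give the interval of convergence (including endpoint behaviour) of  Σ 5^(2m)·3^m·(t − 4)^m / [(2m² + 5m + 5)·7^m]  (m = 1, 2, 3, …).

Apply the ratio test: |a_{m+1}| / |a_m| = [(2m² + 5m + 5)/(2(m+1)² + 5(m+1) + 5)] · 25·3/7, which tends to 75/7 as m → ∞.
The series converges when 75/7 · |t − 4| < 1, giving R = 7/75.
When t = 307/75, the series is dominated by a constant times Σ 1/m², which converges (p = 2 > 1).
When t = 293/75, absolute convergence follows by limit comparison with Σ 1/m².

[293/75, 307/75]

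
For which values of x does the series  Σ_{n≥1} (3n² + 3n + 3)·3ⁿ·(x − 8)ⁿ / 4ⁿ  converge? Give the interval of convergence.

The ratio of consecutive coefficients is [(3(n+1)² + 3(n+1) + 3)/(3n² + 3n + 3)] · 3/4 → 3/4.
Hence the series converges for |x − 8| < 1/(3/4) = 4/3, so the radius of convergence is 4/3.
At x = 28/3: the terms do not tend to 0, so the series diverges.
Endpoint x = 20/3: the n-th term does not approach 0; divergence by the term test.

(20/3, 28/3)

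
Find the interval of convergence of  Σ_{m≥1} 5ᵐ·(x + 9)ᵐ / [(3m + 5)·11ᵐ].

[-56/5, -34/5)

Ratio test: |a_{m+1}/a_m| = [(3m + 5)/(3(m+1) + 5)] · 5/11 → 5/11 as m → ∞.
Thus R = 1/(5/11) = 11/5.
When x = -34/5, the terms are asymptotic to a nonzero constant times 1/m, so the series diverges by limit comparison with Σ 1/m.
Check x = -56/5: an alternating series whose terms decrease to 0 in absolute value, so it converges by the Leibniz criterion.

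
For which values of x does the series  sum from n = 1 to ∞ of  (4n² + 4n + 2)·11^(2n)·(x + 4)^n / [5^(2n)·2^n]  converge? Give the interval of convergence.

(-534/121, -434/121)

Apply the ratio test: |a_{n+1}| / |a_n| = [(4(n+1)² + 4(n+1) + 2)/(4n² + 4n + 2)] · 121/(25·2), which tends to 121/50 as n → ∞.
The series converges when 121/50 · |x + 4| < 1, giving R = 50/121.
When x = -434/121, the n-th term does not approach 0; divergence by the term test.
When x = -534/121, the n-th term does not approach 0; divergence by the term test.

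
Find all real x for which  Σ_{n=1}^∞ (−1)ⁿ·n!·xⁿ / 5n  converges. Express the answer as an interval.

{0}

Ratio test: |a_{n+1}/a_n| = (n+1) · 5n/5(n+1) → ∞ as n → ∞.
The terms grow without bound for any x ≠ 0, so R = 0 (convergence only at x = 0).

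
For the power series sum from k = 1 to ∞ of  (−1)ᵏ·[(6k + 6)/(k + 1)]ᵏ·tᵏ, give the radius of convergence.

R = 1/6

By the Cauchy root test, |a_k|^(1/k) = (6k + 6)/(k + 1) → 6.
Thus R = 1/(6) = 1/6.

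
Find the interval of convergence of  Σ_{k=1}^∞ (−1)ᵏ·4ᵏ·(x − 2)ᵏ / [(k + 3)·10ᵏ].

Apply the ratio test: |a_{k+1}| / |a_k| = [(k + 3)/((k+1) + 3)] · 4/10, which tends to 2/5 as k → ∞.
Convergence for |x − 2| · 2/5 < 1, i.e. |x − 2| < 5/2. So R = 5/2.
Endpoint x = 9/2: convergence follows from the alternating series test (terms decrease monotonically to 0).
Check x = -1/2: the terms behave like c/k; limit comparison with the harmonic series gives divergence.

(-1/2, 9/2]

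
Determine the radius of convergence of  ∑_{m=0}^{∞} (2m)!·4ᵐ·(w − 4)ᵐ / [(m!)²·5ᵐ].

Ratio test: |a_{m+1}/a_m| = (2m+1)·(2m+2)/(m+1)² · 4/5 → 16/5 as m → ∞.
Convergence for |w − 4| · 16/5 < 1, i.e. |w − 4| < 5/16. So R = 5/16.

R = 5/16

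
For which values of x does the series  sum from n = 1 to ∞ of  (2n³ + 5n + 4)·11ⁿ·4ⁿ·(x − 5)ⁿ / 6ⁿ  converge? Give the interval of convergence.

(107/22, 113/22)

The ratio of consecutive coefficients is [(2(n+1)³ + 5(n+1) + 4)/(2n³ + 5n + 4)] · 11·4/6 → 22/3.
Hence the series converges for |x − 5| < 1/(22/3) = 3/22, so the radius of convergence is 3/22.
Endpoint x = 113/22: the terms have absolute value of order n³, which does not tend to 0, so the series diverges by the divergence test.
Endpoint x = 107/22: the n-th term does not approach 0; divergence by the term test.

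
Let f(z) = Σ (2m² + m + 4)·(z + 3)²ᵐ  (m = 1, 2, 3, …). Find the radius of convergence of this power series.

By the ratio test, |a_{m+1}/a_m| = (2(m+1)² + (m+1) + 4)/(2m² + m + 4) → 1.
Successive powers of (z + 3) differ by 2, so the series converges when |z + 3|² · 1 < 1, i.e. |z + 3| < √(1) = 1. So R = 1.

R = 1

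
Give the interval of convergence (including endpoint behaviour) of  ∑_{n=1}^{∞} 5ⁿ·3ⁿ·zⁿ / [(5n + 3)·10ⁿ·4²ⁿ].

[-32/3, 32/3)

Apply the ratio test: |a_{n+1}| / |a_n| = [(5n + 3)/(5(n+1) + 3)] · 5·3/(10·16), which tends to 3/32 as n → ∞.
The series converges when 3/32 · |z| < 1, giving R = 32/3.
Endpoint z = 32/3: comparison with the harmonic series Σ 1/n shows the series diverges.
When z = -32/3, the terms alternate in sign and decrease monotonically to 0 in absolute value (size ~ c/n), so the alternating series test gives convergence.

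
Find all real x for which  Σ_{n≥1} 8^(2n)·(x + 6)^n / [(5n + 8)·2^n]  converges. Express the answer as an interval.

[-193/32, -191/32)

By the ratio test, |a_{n+1}/a_n| = [(5n + 8)/(5(n+1) + 8)] · 64/2 → 32.
Convergence for |x + 6| · 32 < 1, i.e. |x + 6| < 1/32. So R = 1/32.
Check x = -191/32: the terms are asymptotic to a nonzero constant times 1/n, so the series diverges by limit comparison with Σ 1/n.
At x = -193/32: the terms alternate in sign and decrease monotonically to 0 in absolute value (size ~ c/n), so the alternating series test gives convergence.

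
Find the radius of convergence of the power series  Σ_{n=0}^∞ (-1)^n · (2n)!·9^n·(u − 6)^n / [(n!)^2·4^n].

Apply the ratio test: |a_{n+1}| / |a_n| = (2n+1)·(2n+2)/(n+1)² · 9/4, which tends to 9 as n → ∞.
Hence the series converges for |u − 6| < 1/(9) = 1/9, so the radius of convergence is 1/9.

R = 1/9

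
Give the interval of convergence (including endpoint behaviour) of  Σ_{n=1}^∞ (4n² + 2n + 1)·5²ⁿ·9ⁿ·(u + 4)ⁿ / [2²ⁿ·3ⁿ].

Apply the ratio test: |a_{n+1}| / |a_n| = [(4(n+1)² + 2(n+1) + 1)/(4n² + 2n + 1)] · 25·9/(4·3), which tends to 75/4 as n → ∞.
The series converges when 75/4 · |u + 4| < 1, giving R = 4/75.
Check u = -296/75: the terms have absolute value of order n², which does not tend to 0, so the series diverges by the divergence test.
Endpoint u = -304/75: the n-th term does not approach 0; divergence by the term test.

(-304/75, -296/75)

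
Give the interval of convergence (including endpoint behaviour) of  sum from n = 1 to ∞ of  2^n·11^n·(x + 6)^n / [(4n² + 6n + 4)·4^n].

[-68/11, -64/11]

Apply the ratio test: |a_{n+1}| / |a_n| = [(4n² + 6n + 4)/(4(n+1)² + 6(n+1) + 4)] · 2·11/4, which tends to 11/2 as n → ∞.
Thus R = 1/(11/2) = 2/11.
Endpoint x = -64/11: the terms are on the order of 1/n², so the series converges absolutely by comparison with the p-series (p = 2 > 1).
Endpoint x = -68/11: the series is dominated by a constant times Σ 1/n², which converges (p = 2 > 1).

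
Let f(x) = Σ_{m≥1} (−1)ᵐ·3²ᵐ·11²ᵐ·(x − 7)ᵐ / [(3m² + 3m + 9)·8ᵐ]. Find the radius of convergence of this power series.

Apply the ratio test: |a_{m+1}| / |a_m| = [(3m² + 3m + 9)/(3(m+1)² + 3(m+1) + 9)] · 9·121/8, which tends to 1089/8 as m → ∞.
Thus R = 1/(1089/8) = 8/1089.

R = 8/1089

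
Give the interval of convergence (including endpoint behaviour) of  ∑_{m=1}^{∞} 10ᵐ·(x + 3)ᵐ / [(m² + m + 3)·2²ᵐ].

By the ratio test, |a_{m+1}/a_m| = [(m² + m + 3)/((m+1)² + (m+1) + 3)] · 10/4 → 5/2.
The series converges when 5/2 · |x + 3| < 1, giving R = 2/5.
At x = -13/5: absolute convergence follows by limit comparison with Σ 1/m².
At x = -17/5: the terms are on the order of 1/m², so the series converges absolutely by comparison with the p-series (p = 2 > 1).

[-17/5, -13/5]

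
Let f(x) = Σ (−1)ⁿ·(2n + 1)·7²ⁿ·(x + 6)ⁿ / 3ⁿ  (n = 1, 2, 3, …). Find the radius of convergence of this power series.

R = 3/49

By the ratio test, |a_{n+1}/a_n| = [(2(n+1) + 1)/(2n + 1)] · 49/3 → 49/3.
Hence the series converges for |x + 6| < 1/(49/3) = 3/49, so the radius of convergence is 3/49.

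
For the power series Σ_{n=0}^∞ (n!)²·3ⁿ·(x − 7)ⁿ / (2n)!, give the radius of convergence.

R = 4/3

By the ratio test, |a_{n+1}/a_n| = (n+1)²/[(2n+1)·(2n+2)] · 3 → 3/4.
Thus R = 1/(3/4) = 4/3.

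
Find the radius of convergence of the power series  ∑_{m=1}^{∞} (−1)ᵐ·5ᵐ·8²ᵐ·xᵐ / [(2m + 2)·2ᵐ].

Apply the ratio test: |a_{m+1}| / |a_m| = [(2m + 2)/(2(m+1) + 2)] · 5·64/2, which tends to 160 as m → ∞.
Convergence for |x| · 160 < 1, i.e. |x| < 1/160. So R = 1/160.

R = 1/160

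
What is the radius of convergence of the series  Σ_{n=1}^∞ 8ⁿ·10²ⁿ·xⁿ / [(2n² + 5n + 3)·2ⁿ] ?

The ratio of consecutive coefficients is [(2n² + 5n + 3)/(2(n+1)² + 5(n+1) + 3)] · 8·100/2 → 400.
Convergence for |x| · 400 < 1, i.e. |x| < 1/400. So R = 1/400.

R = 1/400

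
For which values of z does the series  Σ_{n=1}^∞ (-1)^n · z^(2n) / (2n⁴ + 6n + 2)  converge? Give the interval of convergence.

Apply the ratio test: |a_{n+1}| / |a_n| = (2n⁴ + 6n + 2)/(2(n+1)⁴ + 6(n+1) + 2), which tends to 1 as n → ∞.
Since the exponent of z increases by 2 each term, convergence requires |z|² < 1, hence R = 1.
At z = 1: the terms are on the order of 1/n⁴, so the series converges absolutely by comparison with the p-series (p = 4 > 1).
When z = -1, the series is dominated by a constant times Σ 1/n⁴, which converges (p = 4 > 1).

[-1, 1]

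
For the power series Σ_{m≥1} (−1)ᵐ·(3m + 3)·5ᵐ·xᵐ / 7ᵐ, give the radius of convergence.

R = 7/5

The ratio of consecutive coefficients is [(3(m+1) + 3)/(3m + 3)] · 5/7 → 5/7.
Thus R = 1/(5/7) = 7/5.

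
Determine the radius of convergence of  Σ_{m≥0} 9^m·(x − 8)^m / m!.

R = ∞

The ratio of consecutive coefficients is 9 · 1/(m+1) → 0.
The ratio tends to 0 regardless of x, hence R = ∞.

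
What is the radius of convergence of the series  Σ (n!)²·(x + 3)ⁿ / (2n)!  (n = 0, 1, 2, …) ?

R = 4

Apply the ratio test: |a_{n+1}| / |a_n| = (n+1)²/[(2n+1)·(2n+2)], which tends to 1/4 as n → ∞.
Thus R = 1/(1/4) = 4.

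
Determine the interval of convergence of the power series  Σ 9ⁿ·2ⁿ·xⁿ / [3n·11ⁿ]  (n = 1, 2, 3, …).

[-11/18, 11/18)

Apply the ratio test: |a_{n+1}| / |a_n| = [3n/3(n+1)] · 9·2/11, which tends to 18/11 as n → ∞.
The series converges when 18/11 · |x| < 1, giving R = 11/18.
When x = 11/18, the terms are asymptotic to a nonzero constant times 1/n, so the series diverges by limit comparison with Σ 1/n.
At x = -11/18: an alternating series whose terms decrease to 0 in absolute value, so it converges by the Leibniz criterion.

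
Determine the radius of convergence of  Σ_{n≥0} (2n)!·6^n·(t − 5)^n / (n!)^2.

The ratio of consecutive coefficients is (2n+1)·(2n+2)/(n+1)² · 6 → 24.
Convergence for |t − 5| · 24 < 1, i.e. |t − 5| < 1/24. So R = 1/24.

R = 1/24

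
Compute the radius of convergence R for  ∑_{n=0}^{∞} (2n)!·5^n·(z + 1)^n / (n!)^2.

By the ratio test, |a_{n+1}/a_n| = (2n+1)·(2n+2)/(n+1)² · 5 → 20.
Thus R = 1/(20) = 1/20.

R = 1/20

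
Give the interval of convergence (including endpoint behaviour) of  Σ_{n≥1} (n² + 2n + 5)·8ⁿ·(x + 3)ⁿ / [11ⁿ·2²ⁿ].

(-17/2, 5/2)

Apply the ratio test: |a_{n+1}| / |a_n| = [((n+1)² + 2(n+1) + 5)/(n² + 2n + 5)] · 8/(11·4), which tends to 2/11 as n → ∞.
The series converges when 2/11 · |x + 3| < 1, giving R = 11/2.
When x = 5/2, the terms have absolute value of order n², which does not tend to 0, so the series diverges by the divergence test.
Check x = -17/2: the terms have absolute value of order n², which does not tend to 0, so the series diverges by the divergence test.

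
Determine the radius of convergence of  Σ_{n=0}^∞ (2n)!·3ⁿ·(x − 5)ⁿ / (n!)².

The ratio of consecutive coefficients is (2n+1)·(2n+2)/(n+1)² · 3 → 12.
Thus R = 1/(12) = 1/12.

R = 1/12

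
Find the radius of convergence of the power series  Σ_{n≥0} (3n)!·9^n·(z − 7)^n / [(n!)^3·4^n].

R = 4/243

Ratio test: |a_{n+1}/a_n| = (3n+1)·(3n+2)·(3n+3)/(n+1)³ · 9/4 → 243/4 as n → ∞.
Convergence for |z − 7| · 243/4 < 1, i.e. |z − 7| < 4/243. So R = 4/243.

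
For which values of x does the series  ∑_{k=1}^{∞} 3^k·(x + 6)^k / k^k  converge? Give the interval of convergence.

(−∞, ∞)

By the Cauchy root test, |a_k|^(1/k) = 3/k → 0.
Since the k-th root of |a_k| tends to 0, the series converges for all real x; R = ∞.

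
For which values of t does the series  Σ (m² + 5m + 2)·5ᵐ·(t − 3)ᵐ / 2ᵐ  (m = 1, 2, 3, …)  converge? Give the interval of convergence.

The ratio of consecutive coefficients is [((m+1)² + 5(m+1) + 2)/(m² + 5m + 2)] · 5/2 → 5/2.
Convergence for |t − 3| · 5/2 < 1, i.e. |t − 3| < 2/5. So R = 2/5.
Check t = 17/5: the m-th term does not approach 0; divergence by the term test.
When t = 13/5, the terms have absolute value of order m², which does not tend to 0, so the series diverges by the divergence test.

(13/5, 17/5)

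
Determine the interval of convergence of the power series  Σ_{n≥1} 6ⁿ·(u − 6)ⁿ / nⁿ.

Applying the root test, |a_n|^(1/n) = 6/n → 0.
The limit is 0 for every u, so R = ∞.

(−∞, ∞)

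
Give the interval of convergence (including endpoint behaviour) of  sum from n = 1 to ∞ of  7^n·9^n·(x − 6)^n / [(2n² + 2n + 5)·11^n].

[367/63, 389/63]

The ratio of consecutive coefficients is [(2n² + 2n + 5)/(2(n+1)² + 2(n+1) + 5)] · 7·9/11 → 63/11.
Thus R = 1/(63/11) = 11/63.
Check x = 389/63: absolute convergence follows by limit comparison with Σ 1/n².
At x = 367/63: the terms are on the order of 1/n², so the series converges absolutely by comparison with the p-series (p = 2 > 1).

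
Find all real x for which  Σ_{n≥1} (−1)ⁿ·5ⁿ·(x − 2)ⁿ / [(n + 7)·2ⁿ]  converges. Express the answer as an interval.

(8/5, 12/5]

Apply the ratio test: |a_{n+1}| / |a_n| = [(n + 7)/((n+1) + 7)] · 5/2, which tends to 5/2 as n → ∞.
The series converges when 5/2 · |x − 2| < 1, giving R = 2/5.
When x = 12/5, convergence follows from the alternating series test (terms decrease monotonically to 0).
At x = 8/5: the terms behave like c/n; limit comparison with the harmonic series gives divergence.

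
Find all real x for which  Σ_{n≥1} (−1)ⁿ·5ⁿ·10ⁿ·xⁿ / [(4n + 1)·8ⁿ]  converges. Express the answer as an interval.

Ratio test: |a_{n+1}/a_n| = [(4n + 1)/(4(n+1) + 1)] · 5·10/8 → 25/4 as n → ∞.
The series converges when 25/4 · |x| < 1, giving R = 4/25.
Check x = 4/25: an alternating series whose terms decrease to 0 in absolute value, so it converges by the Leibniz criterion.
Check x = -4/25: the terms behave like c/n; limit comparison with the harmonic series gives divergence.

(-4/25, 4/25]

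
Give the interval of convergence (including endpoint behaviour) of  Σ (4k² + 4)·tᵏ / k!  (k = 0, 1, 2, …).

Apply the ratio test: |a_{k+1}| / |a_k| = (4(k+1)² + 4)/(4k² + 4) · 1/(k+1), which tends to 0 as k → ∞.
The limit is 0, so the series converges for all t; R = ∞.

(−∞, ∞)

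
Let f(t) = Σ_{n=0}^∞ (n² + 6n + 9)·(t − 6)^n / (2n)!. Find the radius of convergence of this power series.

By the ratio test, |a_{n+1}/a_n| = ((n+1)² + 6(n+1) + 9)/(n² + 6n + 9) · 1/[(2n+1)·(2n+2)] → 0.
The limit is 0, so the series converges for all t; R = ∞.

R = ∞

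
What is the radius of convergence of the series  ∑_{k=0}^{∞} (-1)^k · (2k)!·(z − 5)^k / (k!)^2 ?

The ratio of consecutive coefficients is (2k+1)·(2k+2)/(k+1)² → 4.
Hence the series converges for |z − 5| < 1/(4) = 1/4, so the radius of convergence is 1/4.

R = 1/4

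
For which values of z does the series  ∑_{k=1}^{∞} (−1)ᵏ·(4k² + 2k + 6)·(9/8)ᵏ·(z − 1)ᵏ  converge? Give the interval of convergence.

(1/9, 17/9)

Ratio test: |a_{k+1}/a_k| = [(4(k+1)² + 2(k+1) + 6)/(4k² + 2k + 6)] · 9/8 → 9/8 as k → ∞.
Convergence for |z − 1| · 9/8 < 1, i.e. |z − 1| < 8/9. So R = 8/9.
At z = 17/9: the terms do not tend to 0, so the series diverges.
When z = 1/9, the terms do not tend to 0, so the series diverges.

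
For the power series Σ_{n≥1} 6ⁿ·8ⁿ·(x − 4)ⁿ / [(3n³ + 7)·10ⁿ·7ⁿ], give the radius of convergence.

Ratio test: |a_{n+1}/a_n| = [(3n³ + 7)/(3(n+1)³ + 7)] · 6·8/(10·7) → 24/35 as n → ∞.
Thus R = 1/(24/35) = 35/24.

R = 35/24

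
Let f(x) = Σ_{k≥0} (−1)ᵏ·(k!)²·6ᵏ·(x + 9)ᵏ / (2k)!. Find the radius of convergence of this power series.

Apply the ratio test: |a_{k+1}| / |a_k| = (k+1)²/[(2k+1)·(2k+2)] · 6, which tends to 3/2 as k → ∞.
Convergence for |x + 9| · 3/2 < 1, i.e. |x + 9| < 2/3. So R = 2/3.

R = 2/3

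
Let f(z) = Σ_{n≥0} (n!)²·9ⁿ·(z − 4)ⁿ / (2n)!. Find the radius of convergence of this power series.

By the ratio test, |a_{n+1}/a_n| = (n+1)²/[(2n+1)·(2n+2)] · 9 → 9/4.
Convergence for |z − 4| · 9/4 < 1, i.e. |z − 4| < 4/9. So R = 4/9.

R = 4/9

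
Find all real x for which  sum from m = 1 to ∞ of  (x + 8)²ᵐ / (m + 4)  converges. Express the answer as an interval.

Ratio test: |a_{m+1}/a_m| = (m + 4)/((m+1) + 4) → 1 as m → ∞.
Writing y = (x + 8)², the series in y has radius 1, so |x + 8| < √(1) = 1 and R = 1.
Endpoint x = -7: the terms are asymptotic to a nonzero constant times 1/m, so the series diverges by limit comparison with Σ 1/m.
At x = -9: the terms behave like c/m; limit comparison with the harmonic series gives divergence.

(-9, -7)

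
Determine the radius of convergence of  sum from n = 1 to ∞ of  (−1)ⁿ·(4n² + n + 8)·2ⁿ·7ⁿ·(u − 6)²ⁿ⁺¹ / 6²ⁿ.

By the ratio test, |a_{n+1}/a_n| = [(4(n+1)² + (n+1) + 8)/(4n² + n + 8)] · 2·7/36 → 7/18.
Since the exponent of (u − 6) increases by 2 each term, convergence requires |u − 6|² < 18/7, hence R = 3√14/7.

R = 3√14/7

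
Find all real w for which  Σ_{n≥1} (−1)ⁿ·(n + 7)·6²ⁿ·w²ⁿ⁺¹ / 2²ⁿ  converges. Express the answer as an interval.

Apply the ratio test: |a_{n+1}| / |a_n| = [((n+1) + 7)/(n + 7)] · 36/4, which tends to 9 as n → ∞.
Successive powers of w differ by 2, so the series converges when |w|² · 9 < 1, i.e. |w| < √(1/9) = 1/3. So R = 1/3.
Check w = 1/3: the terms have absolute value of order n, which does not tend to 0, so the series diverges by the divergence test.
At w = -1/3: the n-th term does not approach 0; divergence by the term test.

(-1/3, 1/3)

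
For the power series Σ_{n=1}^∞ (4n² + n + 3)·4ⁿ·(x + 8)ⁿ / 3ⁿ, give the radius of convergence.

The ratio of consecutive coefficients is [(4(n+1)² + (n+1) + 3)/(4n² + n + 3)] · 4/3 → 4/3.
Thus R = 1/(4/3) = 3/4.

R = 3/4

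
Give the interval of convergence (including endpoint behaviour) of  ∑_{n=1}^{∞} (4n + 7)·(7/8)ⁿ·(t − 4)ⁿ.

(20/7, 36/7)

Ratio test: |a_{n+1}/a_n| = [(4(n+1) + 7)/(4n + 7)] · 7/8 → 7/8 as n → ∞.
The series converges when 7/8 · |t − 4| < 1, giving R = 8/7.
When t = 36/7, the n-th term does not approach 0; divergence by the term test.
Check t = 20/7: the terms have absolute value of order n, which does not tend to 0, so the series diverges by the divergence test.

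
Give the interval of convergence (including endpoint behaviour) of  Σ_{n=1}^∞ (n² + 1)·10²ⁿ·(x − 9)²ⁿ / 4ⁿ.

Ratio test: |a_{n+1}/a_n| = [((n+1)² + 1)/(n² + 1)] · 100/4 → 25 as n → ∞.
Successive powers of (x − 9) differ by 2, so the series converges when |x − 9|² · 25 < 1, i.e. |x − 9| < √(1/25) = 1/5. So R = 1/5.
When x = 46/5, the terms have absolute value of order n², which does not tend to 0, so the series diverges by the divergence test.
When x = 44/5, the terms do not tend to 0, so the series diverges.

(44/5, 46/5)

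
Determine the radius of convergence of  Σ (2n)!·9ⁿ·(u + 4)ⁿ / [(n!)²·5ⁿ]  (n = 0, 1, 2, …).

R = 5/36

Ratio test: |a_{n+1}/a_n| = (2n+1)·(2n+2)/(n+1)² · 9/5 → 36/5 as n → ∞.
Hence the series converges for |u + 4| < 1/(36/5) = 5/36, so the radius of convergence is 5/36.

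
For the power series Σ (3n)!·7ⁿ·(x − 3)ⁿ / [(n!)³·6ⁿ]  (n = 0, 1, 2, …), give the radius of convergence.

Ratio test: |a_{n+1}/a_n| = (3n+1)·(3n+2)·(3n+3)/(n+1)³ · 7/6 → 63/2 as n → ∞.
Convergence for |x − 3| · 63/2 < 1, i.e. |x − 3| < 2/63. So R = 2/63.

R = 2/63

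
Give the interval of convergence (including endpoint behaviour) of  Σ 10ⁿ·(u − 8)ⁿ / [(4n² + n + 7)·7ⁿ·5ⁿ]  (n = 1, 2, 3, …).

[9/2, 23/2]

By the ratio test, |a_{n+1}/a_n| = [(4n² + n + 7)/(4(n+1)² + (n+1) + 7)] · 10/(7·5) → 2/7.
Convergence for |u − 8| · 2/7 < 1, i.e. |u − 8| < 7/2. So R = 7/2.
At u = 23/2: the terms are on the order of 1/n², so the series converges absolutely by comparison with the p-series (p = 2 > 1).
Check u = 9/2: the terms are on the order of 1/n², so the series converges absolutely by comparison with the p-series (p = 2 > 1).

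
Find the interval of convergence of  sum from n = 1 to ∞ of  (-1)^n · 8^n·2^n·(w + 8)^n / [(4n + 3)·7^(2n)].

(-177/16, -79/16]

The ratio of consecutive coefficients is [(4n + 3)/(4(n+1) + 3)] · 8·2/49 → 16/49.
Thus R = 1/(16/49) = 49/16.
At w = -79/16: convergence follows from the alternating series test (terms decrease monotonically to 0).
At w = -177/16: comparison with the harmonic series Σ 1/n shows the series diverges.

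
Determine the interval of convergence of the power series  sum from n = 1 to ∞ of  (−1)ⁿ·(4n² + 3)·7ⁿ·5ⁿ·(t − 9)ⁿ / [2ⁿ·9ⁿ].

(297/35, 333/35)

By the ratio test, |a_{n+1}/a_n| = [(4(n+1)² + 3)/(4n² + 3)] · 7·5/(2·9) → 35/18.
Thus R = 1/(35/18) = 18/35.
Check t = 333/35: the terms do not tend to 0, so the series diverges.
Check t = 297/35: the terms do not tend to 0, so the series diverges.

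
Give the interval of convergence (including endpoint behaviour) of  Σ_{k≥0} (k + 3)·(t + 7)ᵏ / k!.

(−∞, ∞)

Apply the ratio test: |a_{k+1}| / |a_k| = ((k+1) + 3)/(k + 3) · 1/(k+1), which tends to 0 as k → ∞.
The limit is 0, so the series converges for all t; R = ∞.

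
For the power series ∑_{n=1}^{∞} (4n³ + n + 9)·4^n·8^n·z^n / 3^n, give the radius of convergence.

Ratio test: |a_{n+1}/a_n| = [(4(n+1)³ + (n+1) + 9)/(4n³ + n + 9)] · 4·8/3 → 32/3 as n → ∞.
Hence the series converges for |z| < 1/(32/3) = 3/32, so the radius of convergence is 3/32.

R = 3/32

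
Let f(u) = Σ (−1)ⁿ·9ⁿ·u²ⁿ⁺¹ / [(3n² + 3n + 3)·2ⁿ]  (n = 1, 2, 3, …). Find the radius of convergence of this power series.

R = √2/3

By the ratio test, |a_{n+1}/a_n| = [(3n² + 3n + 3)/(3(n+1)² + 3(n+1) + 3)] · 9/2 → 9/2.
Writing y = u², the series in y has radius 2/9, so |u| < √(2/9) and R = √2/3.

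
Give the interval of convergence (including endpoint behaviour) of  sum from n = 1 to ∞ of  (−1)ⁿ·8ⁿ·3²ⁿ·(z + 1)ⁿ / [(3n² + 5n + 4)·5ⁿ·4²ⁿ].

Ratio test: |a_{n+1}/a_n| = [(3n² + 5n + 4)/(3(n+1)² + 5(n+1) + 4)] · 8·9/(5·16) → 9/10 as n → ∞.
Convergence for |z + 1| · 9/10 < 1, i.e. |z + 1| < 10/9. So R = 10/9.
Check z = 1/9: the terms are on the order of 1/n², so the series converges absolutely by comparison with the p-series (p = 2 > 1).
Check z = -19/9: the terms are on the order of 1/n², so the series converges absolutely by comparison with the p-series (p = 2 > 1).

[-19/9, 1/9]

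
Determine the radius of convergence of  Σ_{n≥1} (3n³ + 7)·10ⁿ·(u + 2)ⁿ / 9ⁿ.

Apply the ratio test: |a_{n+1}| / |a_n| = [(3(n+1)³ + 7)/(3n³ + 7)] · 10/9, which tends to 10/9 as n → ∞.
Hence the series converges for |u + 2| < 1/(10/9) = 9/10, so the radius of convergence is 9/10.

R = 9/10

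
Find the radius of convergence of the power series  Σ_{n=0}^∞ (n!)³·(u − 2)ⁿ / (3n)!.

By the ratio test, |a_{n+1}/a_n| = (n+1)³/[(3n+1)·(3n+2)·(3n+3)] → 1/27.
Hence the series converges for |u − 2| < 1/(1/27) = 27, so the radius of convergence is 27.

R = 27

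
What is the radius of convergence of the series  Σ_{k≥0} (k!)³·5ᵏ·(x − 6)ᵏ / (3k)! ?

R = 27/5

The ratio of consecutive coefficients is (k+1)³/[(3k+1)·(3k+2)·(3k+3)] · 5 → 5/27.
The series converges when 5/27 · |x − 6| < 1, giving R = 27/5.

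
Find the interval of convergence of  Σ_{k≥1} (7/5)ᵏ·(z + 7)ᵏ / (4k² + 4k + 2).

The ratio of consecutive coefficients is [(4k² + 4k + 2)/(4(k+1)² + 4(k+1) + 2)] · 7/5 → 7/5.
Convergence for |z + 7| · 7/5 < 1, i.e. |z + 7| < 5/7. So R = 5/7.
Check z = -44/7: absolute convergence follows by limit comparison with Σ 1/k².
Endpoint z = -54/7: the series is dominated by a constant times Σ 1/k², which converges (p = 2 > 1).

[-54/7, -44/7]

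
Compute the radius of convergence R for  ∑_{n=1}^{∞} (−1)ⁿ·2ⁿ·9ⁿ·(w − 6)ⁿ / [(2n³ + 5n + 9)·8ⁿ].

By the ratio test, |a_{n+1}/a_n| = [(2n³ + 5n + 9)/(2(n+1)³ + 5(n+1) + 9)] · 2·9/8 → 9/4.
Convergence for |w − 6| · 9/4 < 1, i.e. |w − 6| < 4/9. So R = 4/9.

R = 4/9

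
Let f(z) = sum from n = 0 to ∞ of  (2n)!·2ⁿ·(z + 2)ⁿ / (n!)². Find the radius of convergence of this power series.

Ratio test: |a_{n+1}/a_n| = (2n+1)·(2n+2)/(n+1)² · 2 → 8 as n → ∞.
Hence the series converges for |z + 2| < 1/(8) = 1/8, so the radius of convergence is 1/8.

R = 1/8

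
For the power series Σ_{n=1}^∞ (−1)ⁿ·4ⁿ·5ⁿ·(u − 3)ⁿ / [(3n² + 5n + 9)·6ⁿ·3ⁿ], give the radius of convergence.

The ratio of consecutive coefficients is [(3n² + 5n + 9)/(3(n+1)² + 5(n+1) + 9)] · 4·5/(6·3) → 10/9.
The series converges when 10/9 · |u − 3| < 1, giving R = 9/10.

R = 9/10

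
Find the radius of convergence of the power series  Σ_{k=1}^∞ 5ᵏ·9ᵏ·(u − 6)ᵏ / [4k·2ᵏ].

R = 2/45

Apply the ratio test: |a_{k+1}| / |a_k| = [4k/4(k+1)] · 5·9/2, which tends to 45/2 as k → ∞.
Convergence for |u − 6| · 45/2 < 1, i.e. |u − 6| < 2/45. So R = 2/45.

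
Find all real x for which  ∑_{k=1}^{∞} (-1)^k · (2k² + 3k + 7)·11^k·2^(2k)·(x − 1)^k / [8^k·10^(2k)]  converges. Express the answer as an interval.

(-189/11, 211/11)

Ratio test: |a_{k+1}/a_k| = [(2(k+1)² + 3(k+1) + 7)/(2k² + 3k + 7)] · 11·4/(8·100) → 11/200 as k → ∞.
The series converges when 11/200 · |x − 1| < 1, giving R = 200/11.
When x = 211/11, the k-th term does not approach 0; divergence by the term test.
Endpoint x = -189/11: the terms have absolute value of order k², which does not tend to 0, so the series diverges by the divergence test.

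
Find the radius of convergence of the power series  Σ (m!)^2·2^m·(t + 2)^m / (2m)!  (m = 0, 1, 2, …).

R = 2

Ratio test: |a_{m+1}/a_m| = (m+1)²/[(2m+1)·(2m+2)] · 2 → 1/2 as m → ∞.
The series converges when 1/2 · |t + 2| < 1, giving R = 2.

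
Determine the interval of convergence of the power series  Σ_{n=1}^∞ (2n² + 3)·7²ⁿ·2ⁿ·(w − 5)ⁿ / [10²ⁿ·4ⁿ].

By the ratio test, |a_{n+1}/a_n| = [(2(n+1)² + 3)/(2n² + 3)] · 49·2/(100·4) → 49/200.
The series converges when 49/200 · |w − 5| < 1, giving R = 200/49.
Endpoint w = 445/49: the n-th term does not approach 0; divergence by the term test.
Endpoint w = 45/49: the terms have absolute value of order n², which does not tend to 0, so the series diverges by the divergence test.

(45/49, 445/49)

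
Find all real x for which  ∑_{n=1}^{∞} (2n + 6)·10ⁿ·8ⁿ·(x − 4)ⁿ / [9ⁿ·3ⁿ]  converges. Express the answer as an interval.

Apply the ratio test: |a_{n+1}| / |a_n| = [(2(n+1) + 6)/(2n + 6)] · 10·8/(9·3), which tends to 80/27 as n → ∞.
The series converges when 80/27 · |x − 4| < 1, giving R = 27/80.
At x = 347/80: the terms have absolute value of order n, which does not tend to 0, so the series diverges by the divergence test.
Check x = 293/80: the n-th term does not approach 0; divergence by the term test.

(293/80, 347/80)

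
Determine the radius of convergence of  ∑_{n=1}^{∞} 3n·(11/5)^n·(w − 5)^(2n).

Ratio test: |a_{n+1}/a_n| = [3(n+1)/3n] · 11/5 → 11/5 as n → ∞.
Writing y = (w − 5)², the series in y has radius 5/11, so |w − 5| < √(5/11) and R = √55/11.

R = √55/11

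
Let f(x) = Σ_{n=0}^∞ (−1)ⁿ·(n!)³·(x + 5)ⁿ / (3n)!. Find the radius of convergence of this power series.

R = 27

By the ratio test, |a_{n+1}/a_n| = (n+1)³/[(3n+1)·(3n+2)·(3n+3)] → 1/27.
Hence the series converges for |x + 5| < 1/(1/27) = 27, so the radius of convergence is 27.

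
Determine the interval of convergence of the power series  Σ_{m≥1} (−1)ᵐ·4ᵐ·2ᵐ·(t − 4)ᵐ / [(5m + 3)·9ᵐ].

The ratio of consecutive coefficients is [(5m + 3)/(5(m+1) + 3)] · 4·2/9 → 8/9.
Thus R = 1/(8/9) = 9/8.
Check t = 41/8: the terms alternate in sign and decrease monotonically to 0 in absolute value (size ~ c/m), so the alternating series test gives convergence.
Check t = 23/8: the terms are asymptotic to a nonzero constant times 1/m, so the series diverges by limit comparison with Σ 1/m.

(23/8, 41/8]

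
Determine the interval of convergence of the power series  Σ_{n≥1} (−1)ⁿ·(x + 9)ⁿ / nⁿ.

(−∞, ∞)

Applying the root test, |a_n|^(1/n) = 1/n → 0.
Since the n-th root of |a_n| tends to 0, the series converges for all real x; R = ∞.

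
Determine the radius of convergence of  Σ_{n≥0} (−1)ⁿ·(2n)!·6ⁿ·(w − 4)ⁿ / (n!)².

Ratio test: |a_{n+1}/a_n| = (2n+1)·(2n+2)/(n+1)² · 6 → 24 as n → ∞.
The series converges when 24 · |w − 4| < 1, giving R = 1/24.

R = 1/24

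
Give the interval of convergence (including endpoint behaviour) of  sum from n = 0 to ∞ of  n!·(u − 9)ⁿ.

{9}

Ratio test: |a_{n+1}/a_n| = (n+1) → ∞ as n → ∞.
The terms grow without bound for any (u − 9) ≠ 0, so R = 0 (convergence only at u = 9).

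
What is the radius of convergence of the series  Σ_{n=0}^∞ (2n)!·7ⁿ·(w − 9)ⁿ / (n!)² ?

R = 1/28

Ratio test: |a_{n+1}/a_n| = (2n+1)·(2n+2)/(n+1)² · 7 → 28 as n → ∞.
Convergence for |w − 9| · 28 < 1, i.e. |w − 9| < 1/28. So R = 1/28.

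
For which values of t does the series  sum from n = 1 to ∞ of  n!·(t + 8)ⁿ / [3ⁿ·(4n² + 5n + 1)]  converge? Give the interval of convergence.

Ratio test: |a_{n+1}/a_n| = (n+1) · 1/3 · (4n² + 5n + 1)/(4(n+1)² + 5(n+1) + 1) → ∞ as n → ∞.
Since the ratio → ∞, the series diverges for every t ≠ -8, and R = 0.

{-8}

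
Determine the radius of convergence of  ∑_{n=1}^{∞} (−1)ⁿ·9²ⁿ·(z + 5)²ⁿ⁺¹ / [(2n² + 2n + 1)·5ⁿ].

By the ratio test, |a_{n+1}/a_n| = [(2n² + 2n + 1)/(2(n+1)² + 2(n+1) + 1)] · 81/5 → 81/5.
Successive powers of (z + 5) differ by 2, so the series converges when |z + 5|² · 81/5 < 1, i.e. |z + 5| < √(5/81). So R = √5/9.

R = √5/9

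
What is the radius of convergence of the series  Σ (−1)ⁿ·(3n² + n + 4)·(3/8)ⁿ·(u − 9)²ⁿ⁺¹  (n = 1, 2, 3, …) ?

R = 2√6/3

Apply the ratio test: |a_{n+1}| / |a_n| = [(3(n+1)² + (n+1) + 4)/(3n² + n + 4)] · 3/8, which tends to 3/8 as n → ∞.
Writing y = (u − 9)², the series in y has radius 8/3, so |u − 9| < √(8/3) and R = 2√6/3.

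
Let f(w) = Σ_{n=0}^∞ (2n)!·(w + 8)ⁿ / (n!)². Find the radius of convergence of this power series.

R = 1/4

Apply the ratio test: |a_{n+1}| / |a_n| = (2n+1)·(2n+2)/(n+1)², which tends to 4 as n → ∞.
Hence the series converges for |w + 8| < 1/(4) = 1/4, so the radius of convergence is 1/4.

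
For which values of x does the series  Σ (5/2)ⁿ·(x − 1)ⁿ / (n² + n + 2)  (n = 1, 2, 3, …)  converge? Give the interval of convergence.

By the ratio test, |a_{n+1}/a_n| = [(n² + n + 2)/((n+1)² + (n+1) + 2)] · 5/2 → 5/2.
The series converges when 5/2 · |x − 1| < 1, giving R = 2/5.
At x = 7/5: the terms are on the order of 1/n², so the series converges absolutely by comparison with the p-series (p = 2 > 1).
At x = 3/5: the terms are on the order of 1/n², so the series converges absolutely by comparison with the p-series (p = 2 > 1).

[3/5, 7/5]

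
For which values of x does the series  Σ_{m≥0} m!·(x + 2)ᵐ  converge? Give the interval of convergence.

{-2}

By the ratio test, |a_{m+1}/a_m| = (m+1) → ∞.
The ratio grows without bound, so the series diverges whenever (x + 2) ≠ 0; it converges only at x = -2. R = 0.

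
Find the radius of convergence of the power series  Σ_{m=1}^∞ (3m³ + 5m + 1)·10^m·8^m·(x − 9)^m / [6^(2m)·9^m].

Ratio test: |a_{m+1}/a_m| = [(3(m+1)³ + 5(m+1) + 1)/(3m³ + 5m + 1)] · 10·8/(36·9) → 20/81 as m → ∞.
The series converges when 20/81 · |x − 9| < 1, giving R = 81/20.

R = 81/20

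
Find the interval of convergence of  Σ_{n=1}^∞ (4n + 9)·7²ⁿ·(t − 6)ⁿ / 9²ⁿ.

The ratio of consecutive coefficients is [(4(n+1) + 9)/(4n + 9)] · 49/81 → 49/81.
Hence the series converges for |t − 6| < 1/(49/81) = 81/49, so the radius of convergence is 81/49.
At t = 375/49: the n-th term does not approach 0; divergence by the term test.
Endpoint t = 213/49: the n-th term does not approach 0; divergence by the term test.

(213/49, 375/49)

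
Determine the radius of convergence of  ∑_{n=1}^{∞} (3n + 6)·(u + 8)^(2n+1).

R = 1

Apply the ratio test: |a_{n+1}| / |a_n| = (3(n+1) + 6)/(3n + 6), which tends to 1 as n → ∞.
Writing y = (u + 8)², the series in y has radius 1, so |u + 8| < √(1) = 1 and R = 1.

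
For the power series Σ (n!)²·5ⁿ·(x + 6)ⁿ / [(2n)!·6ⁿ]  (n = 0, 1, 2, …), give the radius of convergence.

R = 24/5

Apply the ratio test: |a_{n+1}| / |a_n| = (n+1)²/[(2n+1)·(2n+2)] · 5/6, which tends to 5/24 as n → ∞.
Hence the series converges for |x + 6| < 1/(5/24) = 24/5, so the radius of convergence is 24/5.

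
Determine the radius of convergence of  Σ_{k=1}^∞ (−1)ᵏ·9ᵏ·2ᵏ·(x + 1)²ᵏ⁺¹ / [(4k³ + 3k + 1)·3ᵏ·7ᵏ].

Apply the ratio test: |a_{k+1}| / |a_k| = [(4k³ + 3k + 1)/(4(k+1)³ + 3(k+1) + 1)] · 9·2/(3·7), which tends to 6/7 as k → ∞.
Since the exponent of (x + 1) increases by 2 each term, convergence requires |x + 1|² < 7/6, hence R = √42/6.

R = √42/6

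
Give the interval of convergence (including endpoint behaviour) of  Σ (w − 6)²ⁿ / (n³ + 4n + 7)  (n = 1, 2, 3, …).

By the ratio test, |a_{n+1}/a_n| = (n³ + 4n + 7)/((n+1)³ + 4(n+1) + 7) → 1.
Writing y = (w − 6)², the series in y has radius 1, so |w − 6| < √(1) = 1 and R = 1.
Check w = 7: absolute convergence follows by limit comparison with Σ 1/n³.
Endpoint w = 5: the terms are on the order of 1/n³, so the series converges absolutely by comparison with the p-series (p = 3 > 1).

[5, 7]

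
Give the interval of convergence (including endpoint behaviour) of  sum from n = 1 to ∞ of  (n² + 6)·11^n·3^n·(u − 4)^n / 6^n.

(42/11, 46/11)

The ratio of consecutive coefficients is [((n+1)² + 6)/(n² + 6)] · 11·3/6 → 11/2.
Hence the series converges for |u − 4| < 1/(11/2) = 2/11, so the radius of convergence is 2/11.
Endpoint u = 46/11: the terms do not tend to 0, so the series diverges.
When u = 42/11, the n-th term does not approach 0; divergence by the term test.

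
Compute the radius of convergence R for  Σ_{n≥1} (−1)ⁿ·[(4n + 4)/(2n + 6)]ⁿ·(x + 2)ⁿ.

By the Cauchy root test, |a_n|^(1/n) = (4n + 4)/(2n + 6) → 2.
Convergence for |x + 2| · 2 < 1, i.e. |x + 2| < 1/2. So R = 1/2.

R = 1/2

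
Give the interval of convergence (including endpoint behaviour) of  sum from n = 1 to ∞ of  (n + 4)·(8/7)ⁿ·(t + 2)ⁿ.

(-23/8, -9/8)

The ratio of consecutive coefficients is [((n+1) + 4)/(n + 4)] · 8/7 → 8/7.
The series converges when 8/7 · |t + 2| < 1, giving R = 7/8.
Endpoint t = -9/8: the terms do not tend to 0, so the series diverges.
Endpoint t = -23/8: the n-th term does not approach 0; divergence by the term test.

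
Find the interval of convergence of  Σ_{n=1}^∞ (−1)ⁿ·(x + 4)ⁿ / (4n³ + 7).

[-5, -3]

Ratio test: |a_{n+1}/a_n| = (4n³ + 7)/(4(n+1)³ + 7) → 1 as n → ∞.
Convergence for |x + 4| < 1, so R = 1.
When x = -3, the series is dominated by a constant times Σ 1/n³, which converges (p = 3 > 1).
Check x = -5: absolute convergence follows by limit comparison with Σ 1/n³.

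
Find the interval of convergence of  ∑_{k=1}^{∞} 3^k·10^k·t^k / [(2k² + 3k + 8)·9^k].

[-3/10, 3/10]

The ratio of consecutive coefficients is [(2k² + 3k + 8)/(2(k+1)² + 3(k+1) + 8)] · 3·10/9 → 10/3.
Hence the series converges for |t| < 1/(10/3) = 3/10, so the radius of convergence is 3/10.
Check t = 3/10: absolute convergence follows by limit comparison with Σ 1/k².
At t = -3/10: absolute convergence follows by limit comparison with Σ 1/k².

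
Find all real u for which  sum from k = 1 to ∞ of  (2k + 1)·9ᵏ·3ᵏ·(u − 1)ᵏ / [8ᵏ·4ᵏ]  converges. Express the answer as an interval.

Ratio test: |a_{k+1}/a_k| = [(2(k+1) + 1)/(2k + 1)] · 9·3/(8·4) → 27/32 as k → ∞.
The series converges when 27/32 · |u − 1| < 1, giving R = 32/27.
Endpoint u = 59/27: the terms have absolute value of order k, which does not tend to 0, so the series diverges by the divergence test.
Check u = -5/27: the terms do not tend to 0, so the series diverges.

(-5/27, 59/27)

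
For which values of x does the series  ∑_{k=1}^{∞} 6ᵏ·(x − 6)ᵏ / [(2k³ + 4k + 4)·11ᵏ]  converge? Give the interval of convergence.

Apply the ratio test: |a_{k+1}| / |a_k| = [(2k³ + 4k + 4)/(2(k+1)³ + 4(k+1) + 4)] · 6/11, which tends to 6/11 as k → ∞.
Convergence for |x − 6| · 6/11 < 1, i.e. |x − 6| < 11/6. So R = 11/6.
Check x = 47/6: the terms are on the order of 1/k³, so the series converges absolutely by comparison with the p-series (p = 3 > 1).
Check x = 25/6: the terms are on the order of 1/k³, so the series converges absolutely by comparison with the p-series (p = 3 > 1).

[25/6, 47/6]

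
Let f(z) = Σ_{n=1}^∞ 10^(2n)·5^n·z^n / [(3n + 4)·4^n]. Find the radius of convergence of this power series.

Apply the ratio test: |a_{n+1}| / |a_n| = [(3n + 4)/(3(n+1) + 4)] · 100·5/4, which tends to 125 as n → ∞.
Convergence for |z| · 125 < 1, i.e. |z| < 1/125. So R = 1/125.

R = 1/125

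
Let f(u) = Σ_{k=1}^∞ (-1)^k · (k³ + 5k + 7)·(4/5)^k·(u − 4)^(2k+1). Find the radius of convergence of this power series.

R = √5/2

Apply the ratio test: |a_{k+1}| / |a_k| = [((k+1)³ + 5(k+1) + 7)/(k³ + 5k + 7)] · 4/5, which tends to 4/5 as k → ∞.
Writing y = (u − 4)², the series in y has radius 5/4, so |u − 4| < √(5/4) and R = √5/2.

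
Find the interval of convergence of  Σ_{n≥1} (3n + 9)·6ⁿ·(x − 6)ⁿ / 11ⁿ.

Ratio test: |a_{n+1}/a_n| = [(3(n+1) + 9)/(3n + 9)] · 6/11 → 6/11 as n → ∞.
Thus R = 1/(6/11) = 11/6.
At x = 47/6: the terms do not tend to 0, so the series diverges.
At x = 25/6: the terms do not tend to 0, so the series diverges.

(25/6, 47/6)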